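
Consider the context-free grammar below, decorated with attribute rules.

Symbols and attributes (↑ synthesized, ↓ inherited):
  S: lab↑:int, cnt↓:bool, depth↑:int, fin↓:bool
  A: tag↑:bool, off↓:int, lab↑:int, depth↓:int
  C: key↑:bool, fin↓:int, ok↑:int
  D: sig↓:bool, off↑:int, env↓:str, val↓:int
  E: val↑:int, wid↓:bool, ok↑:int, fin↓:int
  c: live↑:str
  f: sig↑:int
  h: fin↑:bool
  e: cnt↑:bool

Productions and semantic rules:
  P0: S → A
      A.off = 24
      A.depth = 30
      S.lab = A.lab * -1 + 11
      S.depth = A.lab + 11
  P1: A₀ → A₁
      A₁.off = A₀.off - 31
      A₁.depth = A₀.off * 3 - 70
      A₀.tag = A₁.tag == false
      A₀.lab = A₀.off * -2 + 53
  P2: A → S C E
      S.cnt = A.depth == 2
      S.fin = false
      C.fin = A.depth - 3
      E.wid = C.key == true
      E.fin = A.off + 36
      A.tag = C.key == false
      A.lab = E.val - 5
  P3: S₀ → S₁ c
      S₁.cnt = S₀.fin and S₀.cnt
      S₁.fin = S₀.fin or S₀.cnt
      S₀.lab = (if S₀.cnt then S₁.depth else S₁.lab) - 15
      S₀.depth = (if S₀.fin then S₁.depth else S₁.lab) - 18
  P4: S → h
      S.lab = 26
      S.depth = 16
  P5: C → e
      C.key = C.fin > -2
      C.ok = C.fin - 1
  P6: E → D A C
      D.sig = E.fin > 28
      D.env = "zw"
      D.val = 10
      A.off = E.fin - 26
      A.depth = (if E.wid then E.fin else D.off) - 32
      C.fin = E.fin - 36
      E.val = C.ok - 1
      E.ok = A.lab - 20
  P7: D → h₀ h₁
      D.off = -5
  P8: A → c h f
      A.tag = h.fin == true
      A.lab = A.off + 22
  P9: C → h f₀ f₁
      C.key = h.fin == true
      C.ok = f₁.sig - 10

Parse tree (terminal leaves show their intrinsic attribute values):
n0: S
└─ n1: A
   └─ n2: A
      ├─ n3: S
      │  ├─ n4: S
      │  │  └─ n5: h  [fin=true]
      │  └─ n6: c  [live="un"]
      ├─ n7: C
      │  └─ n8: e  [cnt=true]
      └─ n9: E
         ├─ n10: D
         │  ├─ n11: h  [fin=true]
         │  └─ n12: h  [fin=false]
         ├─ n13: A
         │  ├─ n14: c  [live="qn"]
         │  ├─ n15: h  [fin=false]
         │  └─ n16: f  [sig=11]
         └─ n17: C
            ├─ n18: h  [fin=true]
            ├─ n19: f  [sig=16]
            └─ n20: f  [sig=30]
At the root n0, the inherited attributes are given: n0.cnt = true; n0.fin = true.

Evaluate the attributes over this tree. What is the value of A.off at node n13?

3

1. n0.cnt = true  [given at root]
2. n0.fin = true  [given at root]
3. n1.off = 24  [24]
4. n1.depth = 30  [30]
5. n2.off = -7  [A₀.off - 31]
6. n2.depth = 2  [A₀.off * 3 - 70]
7. n3.cnt = true  [A.depth == 2]
8. n3.fin = false  [false]
9. n4.cnt = false  [S₀.fin and S₀.cnt]
10. n4.fin = true  [S₀.fin or S₀.cnt]
11. n5.fin = true  [terminal]
12. n4.lab = 26  [26]
13. n4.depth = 16  [16]
14. n6.live = "un"  [terminal]
15. n3.lab = 1  [(if S₀.cnt then S₁.depth else S₁.lab) - 15]
16. n3.depth = 8  [(if S₀.fin then S₁.depth else S₁.lab) - 18]
17. n7.fin = -1  [A.depth - 3]
18. n8.cnt = true  [terminal]
19. n7.key = true  [C.fin > -2]
20. n7.ok = -2  [C.fin - 1]
21. n9.wid = true  [C.key == true]
22. n9.fin = 29  [A.off + 36]
23. n10.sig = true  [E.fin > 28]
24. n10.env = "zw"  ["zw"]
25. n10.val = 10  [10]
26. n11.fin = true  [terminal]
27. n12.fin = false  [terminal]
28. n10.off = -5  [-5]
29. n13.off = 3  [E.fin - 26]
30. n13.depth = -3  [(if E.wid then E.fin else D.off) - 32]
31. n14.live = "qn"  [terminal]
32. n15.fin = false  [terminal]
33. n16.sig = 11  [terminal]
34. n13.tag = false  [h.fin == true]
35. n13.lab = 25  [A.off + 22]
36. n17.fin = -7  [E.fin - 36]
37. n18.fin = true  [terminal]
38. n19.sig = 16  [terminal]
39. n20.sig = 30  [terminal]
40. n17.key = true  [h.fin == true]
41. n17.ok = 20  [f₁.sig - 10]
42. n9.val = 19  [C.ok - 1]
43. n9.ok = 5  [A.lab - 20]
44. n2.tag = false  [C.key == false]
45. n2.lab = 14  [E.val - 5]
46. n1.tag = true  [A₁.tag == false]
47. n1.lab = 5  [A₀.off * -2 + 53]
48. n0.lab = 6  [A.lab * -1 + 11]
49. n0.depth = 16  [A.lab + 11]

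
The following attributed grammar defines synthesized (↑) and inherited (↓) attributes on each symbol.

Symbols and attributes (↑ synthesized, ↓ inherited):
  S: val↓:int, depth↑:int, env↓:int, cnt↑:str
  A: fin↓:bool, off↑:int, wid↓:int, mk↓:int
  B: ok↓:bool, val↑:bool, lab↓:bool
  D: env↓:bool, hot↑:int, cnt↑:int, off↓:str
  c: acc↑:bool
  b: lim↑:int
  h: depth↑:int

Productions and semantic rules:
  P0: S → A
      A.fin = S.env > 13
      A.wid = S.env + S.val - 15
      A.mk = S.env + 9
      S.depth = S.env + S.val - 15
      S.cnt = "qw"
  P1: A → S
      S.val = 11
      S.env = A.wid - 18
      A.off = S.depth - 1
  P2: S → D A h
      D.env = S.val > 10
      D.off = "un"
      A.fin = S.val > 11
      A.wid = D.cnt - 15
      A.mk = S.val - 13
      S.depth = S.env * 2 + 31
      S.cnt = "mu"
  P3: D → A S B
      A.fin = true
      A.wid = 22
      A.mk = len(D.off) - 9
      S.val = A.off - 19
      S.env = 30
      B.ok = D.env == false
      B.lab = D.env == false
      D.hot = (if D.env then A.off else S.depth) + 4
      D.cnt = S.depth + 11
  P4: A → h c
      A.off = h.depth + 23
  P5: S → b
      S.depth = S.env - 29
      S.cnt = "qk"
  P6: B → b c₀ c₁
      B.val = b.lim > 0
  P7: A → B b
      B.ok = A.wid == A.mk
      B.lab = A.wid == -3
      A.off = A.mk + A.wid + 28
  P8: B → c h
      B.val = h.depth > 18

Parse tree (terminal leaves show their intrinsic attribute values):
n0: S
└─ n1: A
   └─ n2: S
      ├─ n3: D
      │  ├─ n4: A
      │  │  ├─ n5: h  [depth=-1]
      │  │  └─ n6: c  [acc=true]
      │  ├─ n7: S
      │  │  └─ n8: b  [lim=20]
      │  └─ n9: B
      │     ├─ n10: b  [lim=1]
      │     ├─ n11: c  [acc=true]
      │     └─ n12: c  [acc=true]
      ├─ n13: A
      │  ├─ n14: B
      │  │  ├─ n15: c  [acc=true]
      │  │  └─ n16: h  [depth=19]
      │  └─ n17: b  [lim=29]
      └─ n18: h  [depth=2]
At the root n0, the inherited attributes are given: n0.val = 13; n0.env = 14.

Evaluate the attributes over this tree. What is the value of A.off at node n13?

23

1. n0.val = 13  [given at root]
2. n0.env = 14  [given at root]
3. n1.fin = true  [S.env > 13]
4. n1.wid = 12  [S.env + S.val - 15]
5. n1.mk = 23  [S.env + 9]
6. n2.val = 11  [11]
7. n2.env = -6  [A.wid - 18]
8. n3.env = true  [S.val > 10]
9. n3.off = "un"  ["un"]
10. n4.fin = true  [true]
11. n4.wid = 22  [22]
12. n4.mk = -7  [len(D.off) - 9]
13. n5.depth = -1  [terminal]
14. n6.acc = true  [terminal]
15. n4.off = 22  [h.depth + 23]
16. n7.val = 3  [A.off - 19]
17. n7.env = 30  [30]
18. n8.lim = 20  [terminal]
19. n7.depth = 1  [S.env - 29]
20. n7.cnt = "qk"  ["qk"]
21. n9.ok = false  [D.env == false]
22. n9.lab = false  [D.env == false]
23. n10.lim = 1  [terminal]
24. n11.acc = true  [terminal]
25. n12.acc = true  [terminal]
26. n9.val = true  [b.lim > 0]
27. n3.hot = 26  [(if D.env then A.off else S.depth) + 4]
28. n3.cnt = 12  [S.depth + 11]
29. n13.fin = false  [S.val > 11]
30. n13.wid = -3  [D.cnt - 15]
31. n13.mk = -2  [S.val - 13]
32. n14.ok = false  [A.wid == A.mk]
33. n14.lab = true  [A.wid == -3]
34. n15.acc = true  [terminal]
35. n16.depth = 19  [terminal]
36. n14.val = true  [h.depth > 18]
37. n17.lim = 29  [terminal]
38. n13.off = 23  [A.mk + A.wid + 28]
39. n18.depth = 2  [terminal]
40. n2.depth = 19  [S.env * 2 + 31]
41. n2.cnt = "mu"  ["mu"]
42. n1.off = 18  [S.depth - 1]
43. n0.depth = 12  [S.env + S.val - 15]
44. n0.cnt = "qw"  ["qw"]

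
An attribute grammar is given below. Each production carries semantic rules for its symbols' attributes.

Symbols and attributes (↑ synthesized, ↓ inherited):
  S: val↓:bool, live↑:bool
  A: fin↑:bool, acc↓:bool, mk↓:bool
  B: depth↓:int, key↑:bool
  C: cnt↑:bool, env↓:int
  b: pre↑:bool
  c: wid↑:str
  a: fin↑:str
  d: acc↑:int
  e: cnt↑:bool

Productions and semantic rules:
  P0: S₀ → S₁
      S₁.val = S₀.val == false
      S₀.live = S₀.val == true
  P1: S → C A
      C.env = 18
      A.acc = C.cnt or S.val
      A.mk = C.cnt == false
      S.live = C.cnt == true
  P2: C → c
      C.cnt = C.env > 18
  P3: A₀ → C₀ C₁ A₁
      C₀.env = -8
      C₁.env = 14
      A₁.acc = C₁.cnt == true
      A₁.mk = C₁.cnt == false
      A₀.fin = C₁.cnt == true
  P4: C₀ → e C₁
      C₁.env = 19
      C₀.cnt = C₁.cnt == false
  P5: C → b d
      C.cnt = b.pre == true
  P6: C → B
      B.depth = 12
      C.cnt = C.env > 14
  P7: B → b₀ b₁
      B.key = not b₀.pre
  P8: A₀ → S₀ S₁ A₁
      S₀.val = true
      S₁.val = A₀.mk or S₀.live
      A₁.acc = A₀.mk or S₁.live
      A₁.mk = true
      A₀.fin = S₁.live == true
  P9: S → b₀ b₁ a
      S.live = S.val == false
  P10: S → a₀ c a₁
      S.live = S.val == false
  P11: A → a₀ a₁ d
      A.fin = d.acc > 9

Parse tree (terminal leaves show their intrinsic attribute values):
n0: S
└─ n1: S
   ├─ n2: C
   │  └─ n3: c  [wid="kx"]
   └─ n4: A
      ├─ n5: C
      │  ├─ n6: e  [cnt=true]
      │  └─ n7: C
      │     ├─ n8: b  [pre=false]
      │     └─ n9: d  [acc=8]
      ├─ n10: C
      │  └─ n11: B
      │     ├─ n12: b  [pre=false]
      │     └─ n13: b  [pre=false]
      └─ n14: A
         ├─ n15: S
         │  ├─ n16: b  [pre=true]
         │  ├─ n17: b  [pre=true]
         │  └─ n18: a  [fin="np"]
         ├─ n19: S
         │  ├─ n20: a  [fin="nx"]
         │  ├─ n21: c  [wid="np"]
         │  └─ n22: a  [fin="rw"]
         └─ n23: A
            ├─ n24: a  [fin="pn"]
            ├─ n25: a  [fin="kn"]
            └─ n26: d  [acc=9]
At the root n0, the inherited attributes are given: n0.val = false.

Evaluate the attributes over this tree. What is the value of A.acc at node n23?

1. n0.val = false  [given at root]
2. n1.val = true  [S₀.val == false]
3. n2.env = 18  [18]
4. n3.wid = "kx"  [terminal]
5. n2.cnt = false  [C.env > 18]
6. n4.acc = true  [C.cnt or S.val]
7. n4.mk = true  [C.cnt == false]
8. n5.env = -8  [-8]
9. n6.cnt = true  [terminal]
10. n7.env = 19  [19]
11. n8.pre = false  [terminal]
12. n9.acc = 8  [terminal]
13. n7.cnt = false  [b.pre == true]
14. n5.cnt = true  [C₁.cnt == false]
15. n10.env = 14  [14]
16. n11.depth = 12  [12]
17. n12.pre = false  [terminal]
18. n13.pre = false  [terminal]
19. n11.key = true  [not b₀.pre]
20. n10.cnt = false  [C.env > 14]
21. n14.acc = false  [C₁.cnt == true]
22. n14.mk = true  [C₁.cnt == false]
23. n15.val = true  [true]
24. n16.pre = true  [terminal]
25. n17.pre = true  [terminal]
26. n18.fin = "np"  [terminal]
27. n15.live = false  [S.val == false]
28. n19.val = true  [A₀.mk or S₀.live]
29. n20.fin = "nx"  [terminal]
30. n21.wid = "np"  [terminal]
31. n22.fin = "rw"  [terminal]
32. n19.live = false  [S.val == false]
33. n23.acc = true  [A₀.mk or S₁.live]
34. n23.mk = true  [true]
35. n24.fin = "pn"  [terminal]
36. n25.fin = "kn"  [terminal]
37. n26.acc = 9  [terminal]
38. n23.fin = false  [d.acc > 9]
39. n14.fin = false  [S₁.live == true]
40. n4.fin = false  [C₁.cnt == true]
41. n1.live = false  [C.cnt == true]
42. n0.live = false  [S₀.val == true]

true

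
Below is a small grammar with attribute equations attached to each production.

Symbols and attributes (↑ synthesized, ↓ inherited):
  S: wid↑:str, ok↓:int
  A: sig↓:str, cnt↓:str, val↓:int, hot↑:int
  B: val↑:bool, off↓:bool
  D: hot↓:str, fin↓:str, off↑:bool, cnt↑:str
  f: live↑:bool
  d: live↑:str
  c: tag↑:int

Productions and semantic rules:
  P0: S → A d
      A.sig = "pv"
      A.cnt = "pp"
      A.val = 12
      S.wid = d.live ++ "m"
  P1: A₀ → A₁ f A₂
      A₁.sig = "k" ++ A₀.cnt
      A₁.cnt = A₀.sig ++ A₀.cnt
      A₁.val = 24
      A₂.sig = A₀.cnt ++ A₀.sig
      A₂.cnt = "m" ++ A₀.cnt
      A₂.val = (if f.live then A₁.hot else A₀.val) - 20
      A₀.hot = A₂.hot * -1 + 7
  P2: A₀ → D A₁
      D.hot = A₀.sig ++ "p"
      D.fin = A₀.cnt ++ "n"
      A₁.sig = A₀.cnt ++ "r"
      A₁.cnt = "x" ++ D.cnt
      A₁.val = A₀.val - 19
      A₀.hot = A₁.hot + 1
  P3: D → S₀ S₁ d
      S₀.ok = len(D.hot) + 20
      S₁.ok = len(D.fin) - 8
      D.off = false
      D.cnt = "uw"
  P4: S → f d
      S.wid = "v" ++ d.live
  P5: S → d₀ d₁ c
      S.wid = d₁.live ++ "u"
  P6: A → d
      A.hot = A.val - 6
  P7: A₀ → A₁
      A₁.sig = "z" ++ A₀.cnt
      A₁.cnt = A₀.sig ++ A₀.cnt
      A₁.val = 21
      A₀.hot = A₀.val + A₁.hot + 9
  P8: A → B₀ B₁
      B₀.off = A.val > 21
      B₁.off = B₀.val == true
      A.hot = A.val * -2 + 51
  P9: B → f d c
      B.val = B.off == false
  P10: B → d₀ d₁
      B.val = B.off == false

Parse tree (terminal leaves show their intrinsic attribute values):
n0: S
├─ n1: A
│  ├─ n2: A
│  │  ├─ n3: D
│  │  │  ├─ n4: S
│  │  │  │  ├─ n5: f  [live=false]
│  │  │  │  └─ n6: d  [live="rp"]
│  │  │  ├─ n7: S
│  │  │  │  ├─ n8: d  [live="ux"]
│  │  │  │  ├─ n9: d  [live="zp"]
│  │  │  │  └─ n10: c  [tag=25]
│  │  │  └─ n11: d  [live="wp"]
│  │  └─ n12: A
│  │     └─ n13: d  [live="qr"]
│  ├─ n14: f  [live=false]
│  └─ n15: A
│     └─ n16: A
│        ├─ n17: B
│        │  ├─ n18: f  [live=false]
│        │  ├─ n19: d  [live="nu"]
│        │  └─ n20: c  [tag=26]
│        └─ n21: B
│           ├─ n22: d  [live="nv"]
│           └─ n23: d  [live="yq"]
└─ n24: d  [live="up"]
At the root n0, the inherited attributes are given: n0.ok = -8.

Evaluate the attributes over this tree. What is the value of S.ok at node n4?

24

1. n0.ok = -8  [given at root]
2. n1.sig = "pv"  ["pv"]
3. n1.cnt = "pp"  ["pp"]
4. n1.val = 12  [12]
5. n2.sig = "kpp"  ["k" ++ A₀.cnt]
6. n2.cnt = "pvpp"  [A₀.sig ++ A₀.cnt]
7. n2.val = 24  [24]
8. n3.hot = "kppp"  [A₀.sig ++ "p"]
9. n3.fin = "pvppn"  [A₀.cnt ++ "n"]
10. n4.ok = 24  [len(D.hot) + 20]
11. n5.live = false  [terminal]
12. n6.live = "rp"  [terminal]
13. n4.wid = "vrp"  ["v" ++ d.live]
14. n7.ok = -3  [len(D.fin) - 8]
15. n8.live = "ux"  [terminal]
16. n9.live = "zp"  [terminal]
17. n10.tag = 25  [terminal]
18. n7.wid = "zpu"  [d₁.live ++ "u"]
19. n11.live = "wp"  [terminal]
20. n3.off = false  [false]
21. n3.cnt = "uw"  ["uw"]
22. n12.sig = "pvppr"  [A₀.cnt ++ "r"]
23. n12.cnt = "xuw"  ["x" ++ D.cnt]
24. n12.val = 5  [A₀.val - 19]
25. n13.live = "qr"  [terminal]
26. n12.hot = -1  [A.val - 6]
27. n2.hot = 0  [A₁.hot + 1]
28. n14.live = false  [terminal]
29. n15.sig = "pppv"  [A₀.cnt ++ A₀.sig]
30. n15.cnt = "mpp"  ["m" ++ A₀.cnt]
31. n15.val = -8  [(if f.live then A₁.hot else A₀.val) - 20]
32. n16.sig = "zmpp"  ["z" ++ A₀.cnt]
33. n16.cnt = "pppvmpp"  [A₀.sig ++ A₀.cnt]
34. n16.val = 21  [21]
35. n17.off = false  [A.val > 21]
36. n18.live = false  [terminal]
37. n19.live = "nu"  [terminal]
38. n20.tag = 26  [terminal]
39. n17.val = true  [B.off == false]
40. n21.off = true  [B₀.val == true]
41. n22.live = "nv"  [terminal]
42. n23.live = "yq"  [terminal]
43. n21.val = false  [B.off == false]
44. n16.hot = 9  [A.val * -2 + 51]
45. n15.hot = 10  [A₀.val + A₁.hot + 9]
46. n1.hot = -3  [A₂.hot * -1 + 7]
47. n24.live = "up"  [terminal]
48. n0.wid = "upm"  [d.live ++ "m"]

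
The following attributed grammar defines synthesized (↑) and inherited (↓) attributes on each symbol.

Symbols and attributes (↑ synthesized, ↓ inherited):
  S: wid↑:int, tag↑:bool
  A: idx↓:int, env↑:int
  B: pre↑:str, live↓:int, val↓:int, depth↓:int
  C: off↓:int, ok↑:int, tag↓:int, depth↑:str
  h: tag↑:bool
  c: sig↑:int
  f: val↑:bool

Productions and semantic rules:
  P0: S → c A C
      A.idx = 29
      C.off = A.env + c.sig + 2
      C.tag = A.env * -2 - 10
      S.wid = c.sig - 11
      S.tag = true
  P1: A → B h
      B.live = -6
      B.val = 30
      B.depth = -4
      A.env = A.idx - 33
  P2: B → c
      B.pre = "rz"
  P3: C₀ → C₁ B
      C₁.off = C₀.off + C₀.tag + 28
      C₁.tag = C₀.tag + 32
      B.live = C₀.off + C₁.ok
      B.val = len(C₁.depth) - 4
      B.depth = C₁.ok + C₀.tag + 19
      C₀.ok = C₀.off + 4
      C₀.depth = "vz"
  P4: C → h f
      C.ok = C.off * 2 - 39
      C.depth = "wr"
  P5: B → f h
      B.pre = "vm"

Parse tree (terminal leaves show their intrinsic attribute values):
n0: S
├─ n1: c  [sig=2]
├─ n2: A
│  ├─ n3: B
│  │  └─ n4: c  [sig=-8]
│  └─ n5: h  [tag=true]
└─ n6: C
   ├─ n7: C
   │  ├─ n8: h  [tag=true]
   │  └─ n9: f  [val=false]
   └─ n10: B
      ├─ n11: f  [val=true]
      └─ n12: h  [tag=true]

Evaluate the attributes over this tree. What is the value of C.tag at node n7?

30

1. n1.sig = 2  [terminal]
2. n2.idx = 29  [29]
3. n3.live = -6  [-6]
4. n3.val = 30  [30]
5. n3.depth = -4  [-4]
6. n4.sig = -8  [terminal]
7. n3.pre = "rz"  ["rz"]
8. n5.tag = true  [terminal]
9. n2.env = -4  [A.idx - 33]
10. n6.off = 0  [A.env + c.sig + 2]
11. n6.tag = -2  [A.env * -2 - 10]
12. n7.off = 26  [C₀.off + C₀.tag + 28]
13. n7.tag = 30  [C₀.tag + 32]
14. n8.tag = true  [terminal]
15. n9.val = false  [terminal]
16. n7.ok = 13  [C.off * 2 - 39]
17. n7.depth = "wr"  ["wr"]
18. n10.live = 13  [C₀.off + C₁.ok]
19. n10.val = -2  [len(C₁.depth) - 4]
20. n10.depth = 30  [C₁.ok + C₀.tag + 19]
21. n11.val = true  [terminal]
22. n12.tag = true  [terminal]
23. n10.pre = "vm"  ["vm"]
24. n6.ok = 4  [C₀.off + 4]
25. n6.depth = "vz"  ["vz"]
26. n0.wid = -9  [c.sig - 11]
27. n0.tag = true  [true]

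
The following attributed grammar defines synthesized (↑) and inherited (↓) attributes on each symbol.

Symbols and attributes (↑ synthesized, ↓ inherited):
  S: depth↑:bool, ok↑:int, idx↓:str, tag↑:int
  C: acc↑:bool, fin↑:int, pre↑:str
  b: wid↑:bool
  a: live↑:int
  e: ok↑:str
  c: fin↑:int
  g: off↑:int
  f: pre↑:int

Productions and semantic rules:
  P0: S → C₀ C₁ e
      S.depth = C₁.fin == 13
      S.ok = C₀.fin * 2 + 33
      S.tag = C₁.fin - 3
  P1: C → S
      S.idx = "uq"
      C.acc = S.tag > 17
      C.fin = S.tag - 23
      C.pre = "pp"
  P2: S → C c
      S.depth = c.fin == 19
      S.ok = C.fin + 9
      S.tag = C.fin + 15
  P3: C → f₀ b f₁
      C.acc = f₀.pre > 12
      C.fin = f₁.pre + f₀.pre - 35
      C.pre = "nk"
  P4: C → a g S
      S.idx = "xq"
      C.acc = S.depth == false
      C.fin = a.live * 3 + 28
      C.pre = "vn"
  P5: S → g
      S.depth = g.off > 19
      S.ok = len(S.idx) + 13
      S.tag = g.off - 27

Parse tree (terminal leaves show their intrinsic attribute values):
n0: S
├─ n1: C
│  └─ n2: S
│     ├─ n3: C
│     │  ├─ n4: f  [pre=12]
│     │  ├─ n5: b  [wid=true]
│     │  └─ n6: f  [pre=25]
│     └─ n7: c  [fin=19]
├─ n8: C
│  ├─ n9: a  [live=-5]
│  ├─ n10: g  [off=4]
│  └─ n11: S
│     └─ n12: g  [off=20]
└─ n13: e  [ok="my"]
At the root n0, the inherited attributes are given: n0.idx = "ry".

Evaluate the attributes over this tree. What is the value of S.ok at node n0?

21

1. n0.idx = "ry"  [given at root]
2. n2.idx = "uq"  ["uq"]
3. n4.pre = 12  [terminal]
4. n5.wid = true  [terminal]
5. n6.pre = 25  [terminal]
6. n3.acc = false  [f₀.pre > 12]
7. n3.fin = 2  [f₁.pre + f₀.pre - 35]
8. n3.pre = "nk"  ["nk"]
9. n7.fin = 19  [terminal]
10. n2.depth = true  [c.fin == 19]
11. n2.ok = 11  [C.fin + 9]
12. n2.tag = 17  [C.fin + 15]
13. n1.acc = false  [S.tag > 17]
14. n1.fin = -6  [S.tag - 23]
15. n1.pre = "pp"  ["pp"]
16. n9.live = -5  [terminal]
17. n10.off = 4  [terminal]
18. n11.idx = "xq"  ["xq"]
19. n12.off = 20  [terminal]
20. n11.depth = true  [g.off > 19]
21. n11.ok = 15  [len(S.idx) + 13]
22. n11.tag = -7  [g.off - 27]
23. n8.acc = false  [S.depth == false]
24. n8.fin = 13  [a.live * 3 + 28]
25. n8.pre = "vn"  ["vn"]
26. n13.ok = "my"  [terminal]
27. n0.depth = true  [C₁.fin == 13]
28. n0.ok = 21  [C₀.fin * 2 + 33]
29. n0.tag = 10  [C₁.fin - 3]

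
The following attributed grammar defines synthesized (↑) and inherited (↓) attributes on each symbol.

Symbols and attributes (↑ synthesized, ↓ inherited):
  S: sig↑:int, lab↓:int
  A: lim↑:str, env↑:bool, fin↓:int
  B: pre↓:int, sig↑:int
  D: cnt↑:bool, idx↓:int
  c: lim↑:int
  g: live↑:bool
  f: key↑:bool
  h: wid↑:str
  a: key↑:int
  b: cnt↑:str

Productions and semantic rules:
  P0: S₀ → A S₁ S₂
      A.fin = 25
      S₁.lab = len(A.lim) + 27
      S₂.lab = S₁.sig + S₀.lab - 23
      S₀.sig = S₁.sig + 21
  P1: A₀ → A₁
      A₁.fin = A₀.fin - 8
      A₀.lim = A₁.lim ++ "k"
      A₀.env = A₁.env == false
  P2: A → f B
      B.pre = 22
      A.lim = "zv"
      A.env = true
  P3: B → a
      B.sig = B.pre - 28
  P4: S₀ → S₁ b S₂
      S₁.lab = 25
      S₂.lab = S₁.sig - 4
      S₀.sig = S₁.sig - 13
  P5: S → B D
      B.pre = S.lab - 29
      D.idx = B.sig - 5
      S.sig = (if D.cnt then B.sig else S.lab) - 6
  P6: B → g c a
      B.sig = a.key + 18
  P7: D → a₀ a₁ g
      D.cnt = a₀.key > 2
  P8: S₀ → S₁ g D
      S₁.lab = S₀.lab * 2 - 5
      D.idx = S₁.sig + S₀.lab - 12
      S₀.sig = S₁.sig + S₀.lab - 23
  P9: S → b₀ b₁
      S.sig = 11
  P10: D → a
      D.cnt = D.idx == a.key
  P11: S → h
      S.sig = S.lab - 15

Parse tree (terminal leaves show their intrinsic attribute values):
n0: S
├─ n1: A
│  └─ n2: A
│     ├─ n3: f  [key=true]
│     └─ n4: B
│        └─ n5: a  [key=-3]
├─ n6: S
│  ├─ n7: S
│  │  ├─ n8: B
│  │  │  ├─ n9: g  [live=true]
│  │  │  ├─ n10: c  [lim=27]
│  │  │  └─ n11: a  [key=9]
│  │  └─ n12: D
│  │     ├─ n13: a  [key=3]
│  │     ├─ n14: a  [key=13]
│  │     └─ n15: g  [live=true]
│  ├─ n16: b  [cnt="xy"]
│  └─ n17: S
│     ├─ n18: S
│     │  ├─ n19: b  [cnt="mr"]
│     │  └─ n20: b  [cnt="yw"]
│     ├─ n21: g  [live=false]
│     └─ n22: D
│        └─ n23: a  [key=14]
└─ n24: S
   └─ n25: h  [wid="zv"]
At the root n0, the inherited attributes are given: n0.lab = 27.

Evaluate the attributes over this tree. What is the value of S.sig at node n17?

1. n0.lab = 27  [given at root]
2. n1.fin = 25  [25]
3. n2.fin = 17  [A₀.fin - 8]
4. n3.key = true  [terminal]
5. n4.pre = 22  [22]
6. n5.key = -3  [terminal]
7. n4.sig = -6  [B.pre - 28]
8. n2.lim = "zv"  ["zv"]
9. n2.env = true  [true]
10. n1.lim = "zvk"  [A₁.lim ++ "k"]
11. n1.env = false  [A₁.env == false]
12. n6.lab = 30  [len(A.lim) + 27]
13. n7.lab = 25  [25]
14. n8.pre = -4  [S.lab - 29]
15. n9.live = true  [terminal]
16. n10.lim = 27  [terminal]
17. n11.key = 9  [terminal]
18. n8.sig = 27  [a.key + 18]
19. n12.idx = 22  [B.sig - 5]
20. n13.key = 3  [terminal]
21. n14.key = 13  [terminal]
22. n15.live = true  [terminal]
23. n12.cnt = true  [a₀.key > 2]
24. n7.sig = 21  [(if D.cnt then B.sig else S.lab) - 6]
25. n16.cnt = "xy"  [terminal]
26. n17.lab = 17  [S₁.sig - 4]
27. n18.lab = 29  [S₀.lab * 2 - 5]
28. n19.cnt = "mr"  [terminal]
29. n20.cnt = "yw"  [terminal]
30. n18.sig = 11  [11]
31. n21.live = false  [terminal]
32. n22.idx = 16  [S₁.sig + S₀.lab - 12]
33. n23.key = 14  [terminal]
34. n22.cnt = false  [D.idx == a.key]
35. n17.sig = 5  [S₁.sig + S₀.lab - 23]
36. n6.sig = 8  [S₁.sig - 13]
37. n24.lab = 12  [S₁.sig + S₀.lab - 23]
38. n25.wid = "zv"  [terminal]
39. n24.sig = -3  [S.lab - 15]
40. n0.sig = 29  [S₁.sig + 21]

5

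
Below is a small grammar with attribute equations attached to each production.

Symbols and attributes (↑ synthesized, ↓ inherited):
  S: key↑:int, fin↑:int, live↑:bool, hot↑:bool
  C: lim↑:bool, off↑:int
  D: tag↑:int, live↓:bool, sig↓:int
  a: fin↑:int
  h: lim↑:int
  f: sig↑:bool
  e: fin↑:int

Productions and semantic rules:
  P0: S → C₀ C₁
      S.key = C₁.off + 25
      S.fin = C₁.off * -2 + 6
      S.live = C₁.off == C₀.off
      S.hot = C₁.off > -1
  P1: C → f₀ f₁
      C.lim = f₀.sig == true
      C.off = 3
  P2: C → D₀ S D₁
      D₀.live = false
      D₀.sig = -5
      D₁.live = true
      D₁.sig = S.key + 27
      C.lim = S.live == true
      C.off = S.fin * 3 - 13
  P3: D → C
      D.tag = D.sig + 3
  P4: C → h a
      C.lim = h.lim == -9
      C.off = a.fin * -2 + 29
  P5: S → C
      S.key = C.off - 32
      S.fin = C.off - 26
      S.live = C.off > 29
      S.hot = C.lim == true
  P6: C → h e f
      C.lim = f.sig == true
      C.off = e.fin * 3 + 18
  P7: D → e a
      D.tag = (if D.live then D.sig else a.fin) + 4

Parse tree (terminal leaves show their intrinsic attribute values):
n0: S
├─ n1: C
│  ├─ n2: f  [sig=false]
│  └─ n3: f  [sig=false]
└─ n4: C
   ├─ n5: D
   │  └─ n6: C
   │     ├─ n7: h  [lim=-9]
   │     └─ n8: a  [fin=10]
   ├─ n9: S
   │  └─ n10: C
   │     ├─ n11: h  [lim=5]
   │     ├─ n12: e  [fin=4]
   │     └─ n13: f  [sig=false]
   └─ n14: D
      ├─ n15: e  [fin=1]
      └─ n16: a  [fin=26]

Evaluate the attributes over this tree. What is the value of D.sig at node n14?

1. n2.sig = false  [terminal]
2. n3.sig = false  [terminal]
3. n1.lim = false  [f₀.sig == true]
4. n1.off = 3  [3]
5. n5.live = false  [false]
6. n5.sig = -5  [-5]
7. n7.lim = -9  [terminal]
8. n8.fin = 10  [terminal]
9. n6.lim = true  [h.lim == -9]
10. n6.off = 9  [a.fin * -2 + 29]
11. n5.tag = -2  [D.sig + 3]
12. n11.lim = 5  [terminal]
13. n12.fin = 4  [terminal]
14. n13.sig = false  [terminal]
15. n10.lim = false  [f.sig == true]
16. n10.off = 30  [e.fin * 3 + 18]
17. n9.key = -2  [C.off - 32]
18. n9.fin = 4  [C.off - 26]
19. n9.live = true  [C.off > 29]
20. n9.hot = false  [C.lim == true]
21. n14.live = true  [true]
22. n14.sig = 25  [S.key + 27]
23. n15.fin = 1  [terminal]
24. n16.fin = 26  [terminal]
25. n14.tag = 29  [(if D.live then D.sig else a.fin) + 4]
26. n4.lim = true  [S.live == true]
27. n4.off = -1  [S.fin * 3 - 13]
28. n0.key = 24  [C₁.off + 25]
29. n0.fin = 8  [C₁.off * -2 + 6]
30. n0.live = false  [C₁.off == C₀.off]
31. n0.hot = false  [C₁.off > -1]

25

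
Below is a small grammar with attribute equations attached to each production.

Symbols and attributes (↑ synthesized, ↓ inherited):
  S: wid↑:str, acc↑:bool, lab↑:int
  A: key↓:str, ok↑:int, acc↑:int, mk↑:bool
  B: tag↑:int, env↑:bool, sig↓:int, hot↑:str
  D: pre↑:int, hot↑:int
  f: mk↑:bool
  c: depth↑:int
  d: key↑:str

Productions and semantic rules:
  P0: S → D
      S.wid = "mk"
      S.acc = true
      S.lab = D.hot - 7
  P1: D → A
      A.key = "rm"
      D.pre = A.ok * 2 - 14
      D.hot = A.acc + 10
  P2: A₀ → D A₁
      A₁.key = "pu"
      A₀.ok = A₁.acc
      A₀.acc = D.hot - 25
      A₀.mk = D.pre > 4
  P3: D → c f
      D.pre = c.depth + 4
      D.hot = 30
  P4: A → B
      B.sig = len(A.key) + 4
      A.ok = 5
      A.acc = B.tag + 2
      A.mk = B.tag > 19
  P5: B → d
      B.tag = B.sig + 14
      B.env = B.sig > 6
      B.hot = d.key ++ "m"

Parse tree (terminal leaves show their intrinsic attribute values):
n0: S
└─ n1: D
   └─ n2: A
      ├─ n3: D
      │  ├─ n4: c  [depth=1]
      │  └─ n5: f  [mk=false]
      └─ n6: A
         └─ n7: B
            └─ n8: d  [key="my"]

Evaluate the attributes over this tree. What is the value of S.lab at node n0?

1. n2.key = "rm"  ["rm"]
2. n4.depth = 1  [terminal]
3. n5.mk = false  [terminal]
4. n3.pre = 5  [c.depth + 4]
5. n3.hot = 30  [30]
6. n6.key = "pu"  ["pu"]
7. n7.sig = 6  [len(A.key) + 4]
8. n8.key = "my"  [terminal]
9. n7.tag = 20  [B.sig + 14]
10. n7.env = false  [B.sig > 6]
11. n7.hot = "mym"  [d.key ++ "m"]
12. n6.ok = 5  [5]
13. n6.acc = 22  [B.tag + 2]
14. n6.mk = true  [B.tag > 19]
15. n2.ok = 22  [A₁.acc]
16. n2.acc = 5  [D.hot - 25]
17. n2.mk = true  [D.pre > 4]
18. n1.pre = 30  [A.ok * 2 - 14]
19. n1.hot = 15  [A.acc + 10]
20. n0.wid = "mk"  ["mk"]
21. n0.acc = true  [true]
22. n0.lab = 8  [D.hot - 7]

8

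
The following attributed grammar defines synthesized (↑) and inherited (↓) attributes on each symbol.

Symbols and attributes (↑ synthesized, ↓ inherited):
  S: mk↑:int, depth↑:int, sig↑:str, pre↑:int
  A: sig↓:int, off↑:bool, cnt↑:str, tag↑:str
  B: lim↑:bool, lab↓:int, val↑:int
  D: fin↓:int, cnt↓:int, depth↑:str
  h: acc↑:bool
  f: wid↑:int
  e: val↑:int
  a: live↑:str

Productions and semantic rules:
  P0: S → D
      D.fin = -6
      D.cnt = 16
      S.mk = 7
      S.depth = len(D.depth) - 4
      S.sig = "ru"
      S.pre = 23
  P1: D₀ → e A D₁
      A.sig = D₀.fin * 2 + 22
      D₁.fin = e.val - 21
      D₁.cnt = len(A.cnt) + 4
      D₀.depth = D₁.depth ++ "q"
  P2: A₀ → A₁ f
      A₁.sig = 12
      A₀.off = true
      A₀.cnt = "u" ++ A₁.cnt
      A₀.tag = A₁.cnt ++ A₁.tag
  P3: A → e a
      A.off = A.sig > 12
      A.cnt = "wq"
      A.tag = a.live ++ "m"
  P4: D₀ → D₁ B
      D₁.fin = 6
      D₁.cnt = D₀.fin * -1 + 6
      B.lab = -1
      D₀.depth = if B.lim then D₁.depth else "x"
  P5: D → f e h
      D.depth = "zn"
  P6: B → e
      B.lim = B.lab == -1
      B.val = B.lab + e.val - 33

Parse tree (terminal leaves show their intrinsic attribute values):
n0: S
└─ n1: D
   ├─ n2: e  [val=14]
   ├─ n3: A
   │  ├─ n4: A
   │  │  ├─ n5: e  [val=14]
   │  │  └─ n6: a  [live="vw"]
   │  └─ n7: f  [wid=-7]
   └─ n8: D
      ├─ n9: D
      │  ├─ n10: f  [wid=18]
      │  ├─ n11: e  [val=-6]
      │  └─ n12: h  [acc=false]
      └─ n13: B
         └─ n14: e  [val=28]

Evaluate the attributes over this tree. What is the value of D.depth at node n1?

"znq"

1. n1.fin = -6  [-6]
2. n1.cnt = 16  [16]
3. n2.val = 14  [terminal]
4. n3.sig = 10  [D₀.fin * 2 + 22]
5. n4.sig = 12  [12]
6. n5.val = 14  [terminal]
7. n6.live = "vw"  [terminal]
8. n4.off = false  [A.sig > 12]
9. n4.cnt = "wq"  ["wq"]
10. n4.tag = "vwm"  [a.live ++ "m"]
11. n7.wid = -7  [terminal]
12. n3.off = true  [true]
13. n3.cnt = "uwq"  ["u" ++ A₁.cnt]
14. n3.tag = "wqvwm"  [A₁.cnt ++ A₁.tag]
15. n8.fin = -7  [e.val - 21]
16. n8.cnt = 7  [len(A.cnt) + 4]
17. n9.fin = 6  [6]
18. n9.cnt = 13  [D₀.fin * -1 + 6]
19. n10.wid = 18  [terminal]
20. n11.val = -6  [terminal]
21. n12.acc = false  [terminal]
22. n9.depth = "zn"  ["zn"]
23. n13.lab = -1  [-1]
24. n14.val = 28  [terminal]
25. n13.lim = true  [B.lab == -1]
26. n13.val = -6  [B.lab + e.val - 33]
27. n8.depth = "zn"  [if B.lim then D₁.depth else "x"]
28. n1.depth = "znq"  [D₁.depth ++ "q"]
29. n0.mk = 7  [7]
30. n0.depth = -1  [len(D.depth) - 4]
31. n0.sig = "ru"  ["ru"]
32. n0.pre = 23  [23]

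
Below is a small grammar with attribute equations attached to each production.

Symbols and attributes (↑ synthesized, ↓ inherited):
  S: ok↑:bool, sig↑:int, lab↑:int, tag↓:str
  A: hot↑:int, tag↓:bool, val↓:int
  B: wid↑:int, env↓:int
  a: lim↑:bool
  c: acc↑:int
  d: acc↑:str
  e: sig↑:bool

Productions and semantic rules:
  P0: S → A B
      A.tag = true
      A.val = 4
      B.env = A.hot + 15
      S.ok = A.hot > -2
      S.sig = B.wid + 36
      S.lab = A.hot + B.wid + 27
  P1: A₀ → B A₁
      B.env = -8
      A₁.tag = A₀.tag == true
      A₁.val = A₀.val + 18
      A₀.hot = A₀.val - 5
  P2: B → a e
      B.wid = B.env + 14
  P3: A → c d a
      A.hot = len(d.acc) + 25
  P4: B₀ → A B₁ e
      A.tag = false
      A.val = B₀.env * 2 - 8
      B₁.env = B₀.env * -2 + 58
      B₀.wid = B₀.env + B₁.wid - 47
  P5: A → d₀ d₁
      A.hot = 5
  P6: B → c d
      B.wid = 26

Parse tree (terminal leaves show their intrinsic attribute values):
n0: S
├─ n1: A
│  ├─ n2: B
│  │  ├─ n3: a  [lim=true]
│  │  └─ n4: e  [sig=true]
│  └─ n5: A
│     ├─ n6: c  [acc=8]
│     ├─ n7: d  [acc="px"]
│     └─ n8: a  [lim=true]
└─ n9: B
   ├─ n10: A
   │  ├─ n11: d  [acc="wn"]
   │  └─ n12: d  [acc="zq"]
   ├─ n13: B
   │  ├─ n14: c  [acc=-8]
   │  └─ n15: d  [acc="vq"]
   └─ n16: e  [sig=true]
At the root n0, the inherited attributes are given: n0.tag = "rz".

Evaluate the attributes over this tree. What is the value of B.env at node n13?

30

1. n0.tag = "rz"  [given at root]
2. n1.tag = true  [true]
3. n1.val = 4  [4]
4. n2.env = -8  [-8]
5. n3.lim = true  [terminal]
6. n4.sig = true  [terminal]
7. n2.wid = 6  [B.env + 14]
8. n5.tag = true  [A₀.tag == true]
9. n5.val = 22  [A₀.val + 18]
10. n6.acc = 8  [terminal]
11. n7.acc = "px"  [terminal]
12. n8.lim = true  [terminal]
13. n5.hot = 27  [len(d.acc) + 25]
14. n1.hot = -1  [A₀.val - 5]
15. n9.env = 14  [A.hot + 15]
16. n10.tag = false  [false]
17. n10.val = 20  [B₀.env * 2 - 8]
18. n11.acc = "wn"  [terminal]
19. n12.acc = "zq"  [terminal]
20. n10.hot = 5  [5]
21. n13.env = 30  [B₀.env * -2 + 58]
22. n14.acc = -8  [terminal]
23. n15.acc = "vq"  [terminal]
24. n13.wid = 26  [26]
25. n16.sig = true  [terminal]
26. n9.wid = -7  [B₀.env + B₁.wid - 47]
27. n0.ok = true  [A.hot > -2]
28. n0.sig = 29  [B.wid + 36]
29. n0.lab = 19  [A.hot + B.wid + 27]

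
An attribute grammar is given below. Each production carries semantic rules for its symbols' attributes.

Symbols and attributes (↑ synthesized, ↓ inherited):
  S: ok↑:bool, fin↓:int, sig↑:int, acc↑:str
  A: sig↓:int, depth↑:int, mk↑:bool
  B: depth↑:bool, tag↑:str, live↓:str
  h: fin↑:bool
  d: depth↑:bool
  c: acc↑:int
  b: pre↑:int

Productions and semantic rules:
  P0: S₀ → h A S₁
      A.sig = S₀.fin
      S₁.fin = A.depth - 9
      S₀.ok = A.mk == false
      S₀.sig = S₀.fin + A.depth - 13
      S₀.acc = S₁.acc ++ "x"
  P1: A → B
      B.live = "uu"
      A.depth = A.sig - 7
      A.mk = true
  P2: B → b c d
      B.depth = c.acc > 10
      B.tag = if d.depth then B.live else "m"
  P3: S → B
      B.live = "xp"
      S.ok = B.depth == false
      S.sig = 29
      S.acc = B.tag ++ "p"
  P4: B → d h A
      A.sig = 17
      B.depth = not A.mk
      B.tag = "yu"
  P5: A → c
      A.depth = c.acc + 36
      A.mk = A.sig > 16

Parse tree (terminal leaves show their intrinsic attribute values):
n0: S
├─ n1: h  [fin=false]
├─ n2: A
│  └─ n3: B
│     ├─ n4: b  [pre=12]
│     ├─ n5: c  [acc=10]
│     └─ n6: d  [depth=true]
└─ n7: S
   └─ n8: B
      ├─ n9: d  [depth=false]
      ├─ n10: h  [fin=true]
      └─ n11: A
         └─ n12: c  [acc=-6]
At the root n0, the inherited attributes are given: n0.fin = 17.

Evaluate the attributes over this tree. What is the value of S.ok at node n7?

true

1. n0.fin = 17  [given at root]
2. n1.fin = false  [terminal]
3. n2.sig = 17  [S₀.fin]
4. n3.live = "uu"  ["uu"]
5. n4.pre = 12  [terminal]
6. n5.acc = 10  [terminal]
7. n6.depth = true  [terminal]
8. n3.depth = false  [c.acc > 10]
9. n3.tag = "uu"  [if d.depth then B.live else "m"]
10. n2.depth = 10  [A.sig - 7]
11. n2.mk = true  [true]
12. n7.fin = 1  [A.depth - 9]
13. n8.live = "xp"  ["xp"]
14. n9.depth = false  [terminal]
15. n10.fin = true  [terminal]
16. n11.sig = 17  [17]
17. n12.acc = -6  [terminal]
18. n11.depth = 30  [c.acc + 36]
19. n11.mk = true  [A.sig > 16]
20. n8.depth = false  [not A.mk]
21. n8.tag = "yu"  ["yu"]
22. n7.ok = true  [B.depth == false]
23. n7.sig = 29  [29]
24. n7.acc = "yup"  [B.tag ++ "p"]
25. n0.ok = false  [A.mk == false]
26. n0.sig = 14  [S₀.fin + A.depth - 13]
27. n0.acc = "yupx"  [S₁.acc ++ "x"]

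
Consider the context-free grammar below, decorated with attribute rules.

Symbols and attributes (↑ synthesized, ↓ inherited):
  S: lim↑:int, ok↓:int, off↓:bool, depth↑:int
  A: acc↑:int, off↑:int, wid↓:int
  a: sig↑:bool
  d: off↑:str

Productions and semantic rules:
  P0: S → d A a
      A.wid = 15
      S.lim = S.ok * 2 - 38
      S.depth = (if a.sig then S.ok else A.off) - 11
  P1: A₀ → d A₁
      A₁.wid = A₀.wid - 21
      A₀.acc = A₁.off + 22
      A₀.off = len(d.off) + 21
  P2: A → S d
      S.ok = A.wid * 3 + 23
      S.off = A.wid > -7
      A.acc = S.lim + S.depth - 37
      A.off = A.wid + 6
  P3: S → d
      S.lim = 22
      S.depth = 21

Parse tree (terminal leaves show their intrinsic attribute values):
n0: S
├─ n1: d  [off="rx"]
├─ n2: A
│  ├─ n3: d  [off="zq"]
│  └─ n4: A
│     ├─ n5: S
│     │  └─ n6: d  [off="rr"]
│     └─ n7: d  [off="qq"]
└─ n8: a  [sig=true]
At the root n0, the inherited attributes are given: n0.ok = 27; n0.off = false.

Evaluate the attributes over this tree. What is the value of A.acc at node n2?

1. n0.ok = 27  [given at root]
2. n0.off = false  [given at root]
3. n1.off = "rx"  [terminal]
4. n2.wid = 15  [15]
5. n3.off = "zq"  [terminal]
6. n4.wid = -6  [A₀.wid - 21]
7. n5.ok = 5  [A.wid * 3 + 23]
8. n5.off = true  [A.wid > -7]
9. n6.off = "rr"  [terminal]
10. n5.lim = 22  [22]
11. n5.depth = 21  [21]
12. n7.off = "qq"  [terminal]
13. n4.acc = 6  [S.lim + S.depth - 37]
14. n4.off = 0  [A.wid + 6]
15. n2.acc = 22  [A₁.off + 22]
16. n2.off = 23  [len(d.off) + 21]
17. n8.sig = true  [terminal]
18. n0.lim = 16  [S.ok * 2 - 38]
19. n0.depth = 16  [(if a.sig then S.ok else A.off) - 11]

22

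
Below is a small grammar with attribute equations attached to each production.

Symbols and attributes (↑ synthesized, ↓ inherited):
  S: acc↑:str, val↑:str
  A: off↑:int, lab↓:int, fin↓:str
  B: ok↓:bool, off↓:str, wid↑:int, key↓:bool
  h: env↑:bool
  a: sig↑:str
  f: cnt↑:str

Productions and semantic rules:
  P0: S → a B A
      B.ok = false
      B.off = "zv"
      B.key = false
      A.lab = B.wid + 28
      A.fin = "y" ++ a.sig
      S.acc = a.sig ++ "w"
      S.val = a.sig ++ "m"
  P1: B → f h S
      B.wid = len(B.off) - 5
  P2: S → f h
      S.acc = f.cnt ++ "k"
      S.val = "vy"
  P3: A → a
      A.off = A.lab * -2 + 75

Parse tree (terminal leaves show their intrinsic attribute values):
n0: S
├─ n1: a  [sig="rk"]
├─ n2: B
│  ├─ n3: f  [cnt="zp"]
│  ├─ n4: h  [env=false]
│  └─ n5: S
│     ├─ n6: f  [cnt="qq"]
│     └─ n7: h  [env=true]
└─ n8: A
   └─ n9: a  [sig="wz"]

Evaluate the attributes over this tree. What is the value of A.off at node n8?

25

1. n1.sig = "rk"  [terminal]
2. n2.ok = false  [false]
3. n2.off = "zv"  ["zv"]
4. n2.key = false  [false]
5. n3.cnt = "zp"  [terminal]
6. n4.env = false  [terminal]
7. n6.cnt = "qq"  [terminal]
8. n7.env = true  [terminal]
9. n5.acc = "qqk"  [f.cnt ++ "k"]
10. n5.val = "vy"  ["vy"]
11. n2.wid = -3  [len(B.off) - 5]
12. n8.lab = 25  [B.wid + 28]
13. n8.fin = "yrk"  ["y" ++ a.sig]
14. n9.sig = "wz"  [terminal]
15. n8.off = 25  [A.lab * -2 + 75]
16. n0.acc = "rkw"  [a.sig ++ "w"]
17. n0.val = "rkm"  [a.sig ++ "m"]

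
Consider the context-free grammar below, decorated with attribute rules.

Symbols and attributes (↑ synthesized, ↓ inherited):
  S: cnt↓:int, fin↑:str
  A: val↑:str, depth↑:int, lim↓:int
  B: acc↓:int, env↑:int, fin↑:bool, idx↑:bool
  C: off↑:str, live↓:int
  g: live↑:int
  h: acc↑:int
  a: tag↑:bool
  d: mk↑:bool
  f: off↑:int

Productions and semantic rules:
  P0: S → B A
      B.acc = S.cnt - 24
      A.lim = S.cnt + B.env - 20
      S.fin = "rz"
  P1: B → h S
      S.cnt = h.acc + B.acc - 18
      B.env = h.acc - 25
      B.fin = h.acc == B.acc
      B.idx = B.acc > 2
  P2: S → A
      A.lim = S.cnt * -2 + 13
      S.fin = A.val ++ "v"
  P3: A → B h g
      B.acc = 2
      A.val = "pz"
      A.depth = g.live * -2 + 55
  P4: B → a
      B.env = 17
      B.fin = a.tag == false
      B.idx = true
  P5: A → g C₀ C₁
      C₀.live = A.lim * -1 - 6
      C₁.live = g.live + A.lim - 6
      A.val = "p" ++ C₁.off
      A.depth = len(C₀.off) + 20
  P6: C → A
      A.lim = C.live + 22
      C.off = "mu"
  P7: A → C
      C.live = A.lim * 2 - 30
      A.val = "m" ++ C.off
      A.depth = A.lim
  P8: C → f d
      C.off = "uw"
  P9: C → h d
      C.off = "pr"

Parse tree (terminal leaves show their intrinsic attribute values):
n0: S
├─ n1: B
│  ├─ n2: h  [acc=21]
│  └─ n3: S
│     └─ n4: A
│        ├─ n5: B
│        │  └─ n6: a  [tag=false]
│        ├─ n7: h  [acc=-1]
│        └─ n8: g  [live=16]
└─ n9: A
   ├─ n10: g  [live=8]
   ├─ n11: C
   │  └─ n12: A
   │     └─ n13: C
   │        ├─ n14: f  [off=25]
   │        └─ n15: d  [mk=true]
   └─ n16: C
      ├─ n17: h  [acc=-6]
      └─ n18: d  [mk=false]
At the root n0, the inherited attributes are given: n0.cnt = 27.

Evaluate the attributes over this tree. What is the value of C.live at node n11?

1. n0.cnt = 27  [given at root]
2. n1.acc = 3  [S.cnt - 24]
3. n2.acc = 21  [terminal]
4. n3.cnt = 6  [h.acc + B.acc - 18]
5. n4.lim = 1  [S.cnt * -2 + 13]
6. n5.acc = 2  [2]
7. n6.tag = false  [terminal]
8. n5.env = 17  [17]
9. n5.fin = true  [a.tag == false]
10. n5.idx = true  [true]
11. n7.acc = -1  [terminal]
12. n8.live = 16  [terminal]
13. n4.val = "pz"  ["pz"]
14. n4.depth = 23  [g.live * -2 + 55]
15. n3.fin = "pzv"  [A.val ++ "v"]
16. n1.env = -4  [h.acc - 25]
17. n1.fin = false  [h.acc == B.acc]
18. n1.idx = true  [B.acc > 2]
19. n9.lim = 3  [S.cnt + B.env - 20]
20. n10.live = 8  [terminal]
21. n11.live = -9  [A.lim * -1 - 6]
22. n12.lim = 13  [C.live + 22]
23. n13.live = -4  [A.lim * 2 - 30]
24. n14.off = 25  [terminal]
25. n15.mk = true  [terminal]
26. n13.off = "uw"  ["uw"]
27. n12.val = "muw"  ["m" ++ C.off]
28. n12.depth = 13  [A.lim]
29. n11.off = "mu"  ["mu"]
30. n16.live = 5  [g.live + A.lim - 6]
31. n17.acc = -6  [terminal]
32. n18.mk = false  [terminal]
33. n16.off = "pr"  ["pr"]
34. n9.val = "ppr"  ["p" ++ C₁.off]
35. n9.depth = 22  [len(C₀.off) + 20]
36. n0.fin = "rz"  ["rz"]

-9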